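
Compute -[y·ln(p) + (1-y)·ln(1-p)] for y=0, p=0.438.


BCE = -[y·ln(p) + (1-y)·ln(1-p)]
= -0 - 1·ln(1-0.438)
= -ln(0.562) = 0.5763

0.5763


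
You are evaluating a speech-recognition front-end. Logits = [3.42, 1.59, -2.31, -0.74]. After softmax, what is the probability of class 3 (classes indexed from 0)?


Exponentials: e^3.42=30.5694, e^1.59=4.9037, e^-2.31=0.0993, e^-0.74=0.4771
Sum = 36.0495
Softmax = [0.848, 0.136, 0.0028, 0.0132]
p[3] = 0.4771/36.0495 = 0.0132

0.0132


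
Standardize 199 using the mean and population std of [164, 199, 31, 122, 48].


μ = 112.8, σ = 64.8487
z = (199 - 112.8)/64.8487 = 1.3292

1.3292


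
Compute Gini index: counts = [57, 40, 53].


Probabilities: [57/150, 40/150, 53/150] ≈ [0.38, 0.2667, 0.3533]
Σpᵢ² = (3249 + 1600 + 2809)/150² = 7658/22500
Gini = 1 - Σpᵢ² = 1 - 7658/22500 = 0.6596

0.6596


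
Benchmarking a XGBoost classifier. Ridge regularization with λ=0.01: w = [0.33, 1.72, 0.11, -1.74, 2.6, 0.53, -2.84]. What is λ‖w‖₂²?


‖w‖₂² = (0.33)² + (1.72)² + (0.11)² + (-1.74)² + (2.6)² + (0.53)² + (-2.84)²
     = 0.1089 + 2.9584 + 0.0121 + 3.0276 + 6.76 + 0.2809 + 8.0656
     = 21.2135
λ·‖w‖₂² = 0.01·21.2135 = 0.212135

0.212135


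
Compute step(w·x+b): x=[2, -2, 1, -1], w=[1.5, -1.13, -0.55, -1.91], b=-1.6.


z = (2)·(1.5) + (-2)·(-1.13) + (1)·(-0.55) + (-1)·(-1.91) - 1.6
  = 5.02
step(z) = 1 (z≥0)

1


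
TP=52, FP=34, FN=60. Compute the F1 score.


Precision = 52/86 = 0.6047
Recall = 52/112 = 0.4643
F1 = 2·P·R/(P+R) = 2·TP/(2·TP+FP+FN) = 104/(104+34+60) = 104/198 = 0.5253

0.5253


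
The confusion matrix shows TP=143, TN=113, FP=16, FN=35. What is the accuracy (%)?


Accuracy = (TP+TN)/(TP+TN+FP+FN)
= (143+113)/(307)
= 256/307 = 83.39%

83.39%


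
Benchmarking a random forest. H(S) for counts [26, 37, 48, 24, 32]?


Probabilities: [26/167, 37/167, 48/167, 24/167, 32/167] ≈ [0.1557, 0.2216, 0.2874, 0.1437, 0.1916]
H = -((26/167)·log₂(26/167) + (37/167)·log₂(37/167) + (48/167)·log₂(48/167) + (24/167)·log₂(24/167) + (32/167)·log₂(32/167))
  = 2.2754 bits

2.2754 bits


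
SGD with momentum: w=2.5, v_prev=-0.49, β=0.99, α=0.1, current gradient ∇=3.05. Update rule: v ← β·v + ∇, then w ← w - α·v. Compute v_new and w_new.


v_new = 0.99·-0.49 + 3.05 = -0.4851 + 3.05 = 2.5649
w_new = 2.5 - 0.1·2.5649 = 2.5 - 0.25649 = 2.24351

v_new=2.5649, w_new=2.24351


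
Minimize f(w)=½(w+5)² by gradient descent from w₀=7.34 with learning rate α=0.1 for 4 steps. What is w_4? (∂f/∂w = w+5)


step 1: grad = 7.34+5 = 12.34; w = 7.34 - 0.1·(12.34) = 6.106
step 2: grad = 6.106+5 = 11.106; w = 6.106 - 0.1·(11.106) = 4.9954
step 3: grad = 4.9954+5 = 9.9954; w = 4.9954 - 0.1·(9.9954) = 3.99586
step 4: grad = 3.99586+5 = 8.99586; w = 3.99586 - 0.1·(8.99586) = 3.096274

3.096274


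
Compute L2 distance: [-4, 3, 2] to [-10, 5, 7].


d = √((-4+ 10)² + (3-5)² + (2-7)²)
  = √(36 + 4 + 25)
  = √65 = 8.0623

8.0623


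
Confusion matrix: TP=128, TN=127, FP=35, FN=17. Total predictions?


Total = TP + TN + FP + FN
= 128 + 127 + 35 + 17
= 307
(Predicted positive: 163, predicted negative: 144)

307


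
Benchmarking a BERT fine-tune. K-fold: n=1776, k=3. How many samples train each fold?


Fold size = 1776/3 = 592
Training per fold = 1776 - 592 = 1184

1184


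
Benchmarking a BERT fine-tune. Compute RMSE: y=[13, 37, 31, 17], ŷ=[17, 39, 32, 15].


MSE = 25/4 = 6.25
RMSE = √(25/4) = 2.5

2.5


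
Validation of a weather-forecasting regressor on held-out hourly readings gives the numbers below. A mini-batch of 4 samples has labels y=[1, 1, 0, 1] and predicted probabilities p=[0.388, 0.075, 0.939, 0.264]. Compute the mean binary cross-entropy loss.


L[0] = -ln(0.388) = 0.9467
L[1] = -ln(0.075) = 2.5903
L[2] = -ln(1-0.939) = -ln(0.061) = 2.7969
L[3] = -ln(0.264) = 1.3318
mean = (0.9467 + 2.5903 + 2.7969 + 1.3318)/4 = 1.9164

1.9164


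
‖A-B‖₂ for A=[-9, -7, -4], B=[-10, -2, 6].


d = √((-9+ 10)² + (-7+ 2)² + (-4-6)²)
  = √(1 + 25 + 100)
  = √126 = 11.225

11.225


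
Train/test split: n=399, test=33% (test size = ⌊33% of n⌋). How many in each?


Test = ⌊399·33/100⌋ = 131
Train = 399 - 131 = 268

Train: 268, Test: 131


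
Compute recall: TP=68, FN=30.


Recall = TP/(TP+FN)
= 68/(68+30)
= 68/98 = 69.39%

69.39%


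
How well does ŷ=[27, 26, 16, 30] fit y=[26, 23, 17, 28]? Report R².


ȳ = 23.5
SS_res = Σ(y-ŷ)² = 15
SS_tot = Σ(y-ȳ)² = 69
R² = 1 - SS_res/SS_tot = 1 - 0.2174 = 0.7826

0.7826


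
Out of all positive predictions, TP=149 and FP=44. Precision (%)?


Precision = TP/(TP+FP)
= 149/(149+44)
= 149/193 = 77.2%

77.2%


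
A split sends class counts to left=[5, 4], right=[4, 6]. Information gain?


Parent = [9, 10], H_parent = 0.998
H_left = 0.9911 (n=9), H_right = 0.971 (n=10)
H_children = (9/19)·0.9911 + (10/19)·0.971 = 0.9805
IG = 0.998 - 0.9805 = 0.0175

0.0175


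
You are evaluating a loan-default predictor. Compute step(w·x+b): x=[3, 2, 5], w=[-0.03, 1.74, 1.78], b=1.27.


z = (3)·(-0.03) + (2)·(1.74) + (5)·(1.78) + 1.27
  = 13.56
step(z) = 1 (z≥0)

1


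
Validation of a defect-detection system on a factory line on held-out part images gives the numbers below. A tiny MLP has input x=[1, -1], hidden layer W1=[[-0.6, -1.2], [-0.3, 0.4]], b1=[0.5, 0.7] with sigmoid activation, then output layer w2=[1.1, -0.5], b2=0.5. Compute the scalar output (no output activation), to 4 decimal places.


z1[0] = (-0.6)·(1) + (-1.2)·(-1) + 0.5 = 1.1
z1[1] = (-0.3)·(1) + (0.4)·(-1) + 0.7 = 0.0
h = sigmoid(z1) = [0.7503, 0.5]
output = (1.1)·(0.7503) + (-0.5)·(0.5) + 0.5 = 1.0753

1.0753


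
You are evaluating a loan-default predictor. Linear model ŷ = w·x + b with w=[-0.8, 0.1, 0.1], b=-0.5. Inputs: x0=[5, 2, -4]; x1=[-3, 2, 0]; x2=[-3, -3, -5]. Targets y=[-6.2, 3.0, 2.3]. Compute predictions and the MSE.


ŷ0 = (-0.8)·(5) + (0.1)·(2) + (0.1)·(-4) - 0.5 = -4.7
ŷ1 = (-0.8)·(-3) + (0.1)·(2) + (0.1)·(0) - 0.5 = 2.1
ŷ2 = (-0.8)·(-3) + (0.1)·(-3) + (0.1)·(-5) - 0.5 = 1.1
errors² = [2.25, 0.81, 1.44]
MSE = 4.5000/3 = 1.5

1.5


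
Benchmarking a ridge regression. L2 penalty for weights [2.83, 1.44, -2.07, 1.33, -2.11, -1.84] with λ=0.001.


‖w‖₂² = (2.83)² + (1.44)² + (-2.07)² + (1.33)² + (-2.11)² + (-1.84)²
     = 8.0089 + 2.0736 + 4.2849 + 1.7689 + 4.4521 + 3.3856
     = 23.974
λ·‖w‖₂² = 0.001·23.974 = 0.023974

0.023974


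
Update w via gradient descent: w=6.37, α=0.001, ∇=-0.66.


w_new = w - α·∇
= 6.37 - 0.001·-0.66
= 6.37 + 0.00066
= 6.37066

6.37066


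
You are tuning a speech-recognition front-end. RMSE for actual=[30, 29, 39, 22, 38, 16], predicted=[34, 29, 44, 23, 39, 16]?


MSE = 43/6 = 7.1667
RMSE = √(43/6) = 2.6771

2.6771


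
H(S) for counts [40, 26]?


Probabilities: [40/66, 26/66] ≈ [0.6061, 0.3939]
H = -((40/66)·log₂(40/66) + (26/66)·log₂(26/66))
  = 0.9673 bits

0.9673 bits


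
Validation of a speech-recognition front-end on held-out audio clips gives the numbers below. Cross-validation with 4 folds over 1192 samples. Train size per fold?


Fold size = 1192/4 = 298
Training per fold = 1192 - 298 = 894

894


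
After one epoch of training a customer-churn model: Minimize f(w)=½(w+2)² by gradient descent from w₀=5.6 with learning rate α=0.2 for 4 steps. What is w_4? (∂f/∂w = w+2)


step 1: grad = 5.6+2 = 7.6; w = 5.6 - 0.2·(7.6) = 4.08
step 2: grad = 4.08+2 = 6.08; w = 4.08 - 0.2·(6.08) = 2.864
step 3: grad = 2.864+2 = 4.864; w = 2.864 - 0.2·(4.864) = 1.8912
step 4: grad = 1.8912+2 = 3.8912; w = 1.8912 - 0.2·(3.8912) = 1.11296

1.11296


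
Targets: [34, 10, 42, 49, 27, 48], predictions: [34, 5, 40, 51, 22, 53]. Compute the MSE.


Squared errors: (34-34)²=0, (10-5)²=25, (42-40)²=4, (49-51)²=4, (27-22)²=25, (48-53)²=25
Sum = 83
MSE = 83/6 = 83/6

83/6


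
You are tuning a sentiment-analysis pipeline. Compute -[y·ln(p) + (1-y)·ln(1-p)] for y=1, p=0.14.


BCE = -[y·ln(p) + (1-y)·ln(1-p)]
= -1·ln(0.14) - 0
= -ln(0.14) = 1.9661

1.9661


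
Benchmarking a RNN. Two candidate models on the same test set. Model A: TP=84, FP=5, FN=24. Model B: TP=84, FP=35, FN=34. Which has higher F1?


Model A: P=84/89=0.9438, R=84/108=0.7778, F1=2PR/(P+R)=2TP/(2TP+FP+FN)=168/197=0.8528
Model B: P=84/119=0.7059, R=84/118=0.7119, F1=2PR/(P+R)=2TP/(2TP+FP+FN)=168/237=0.7089
0.8528 > 0.7089 → Model A

Model A


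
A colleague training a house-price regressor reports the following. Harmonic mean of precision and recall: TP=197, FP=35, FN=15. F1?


Precision = 197/232 = 0.8491
Recall = 197/212 = 0.9292
F1 = 2·P·R/(P+R) = 2·TP/(2·TP+FP+FN) = 394/(394+35+15) = 394/444 = 0.8874

0.8874


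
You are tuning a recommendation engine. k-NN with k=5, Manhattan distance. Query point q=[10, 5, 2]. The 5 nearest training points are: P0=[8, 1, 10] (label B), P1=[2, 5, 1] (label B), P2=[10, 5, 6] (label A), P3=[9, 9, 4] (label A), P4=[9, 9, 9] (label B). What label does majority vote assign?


d(q,P0) = 14  (label B)
d(q,P1) = 9  (label B)
d(q,P2) = 4  (label A)
d(q,P3) = 7  (label A)
d(q,P4) = 12  (label B)
Votes: A=2, B=3
Majority → B

B


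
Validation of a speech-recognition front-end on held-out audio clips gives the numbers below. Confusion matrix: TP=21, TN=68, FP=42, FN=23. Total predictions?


Total = TP + TN + FP + FN
= 21 + 68 + 42 + 23
= 154
(Predicted positive: 63, predicted negative: 91)

154


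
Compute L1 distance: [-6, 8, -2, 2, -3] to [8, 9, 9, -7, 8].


d = |-6-8| + |8-9| + |-2-9| + |2+ 7| + |-3-8|
  = 14 + 1 + 11 + 9 + 11
  = 46

46


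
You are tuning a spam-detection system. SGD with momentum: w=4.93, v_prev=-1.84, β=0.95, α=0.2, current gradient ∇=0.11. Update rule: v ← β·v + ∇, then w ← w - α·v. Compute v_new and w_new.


v_new = 0.95·-1.84 + 0.11 = -1.748 + 0.11 = -1.638
w_new = 4.93 - 0.2·-1.638 = 4.93 + 0.3276 = 5.2576

v_new=-1.638, w_new=5.2576


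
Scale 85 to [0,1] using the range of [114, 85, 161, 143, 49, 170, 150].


min=49, max=170
(85-49)/(170-49) = 36/121 = 0.2975

0.2975


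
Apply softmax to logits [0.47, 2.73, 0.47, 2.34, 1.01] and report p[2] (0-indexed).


Exponentials: e^0.47=1.6, e^2.73=15.3329, e^0.47=1.6, e^2.34=10.3812, e^1.01=2.7456
Sum = 31.6597
Softmax = [0.0505, 0.4843, 0.0505, 0.3279, 0.0867]
p[2] = 1.6/31.6597 = 0.0505

0.0505


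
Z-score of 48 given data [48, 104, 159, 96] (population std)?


μ = 101.75, σ = 39.3851
z = (48 - 101.75)/39.3851 = -1.3647

-1.3647


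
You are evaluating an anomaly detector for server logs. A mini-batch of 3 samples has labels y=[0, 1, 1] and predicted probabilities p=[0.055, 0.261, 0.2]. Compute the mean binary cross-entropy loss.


L[0] = -ln(1-0.055) = -ln(0.945) = 0.0566
L[1] = -ln(0.261) = 1.3432
L[2] = -ln(0.2) = 1.6094
mean = (0.0566 + 1.3432 + 1.6094)/3 = 1.0031

1.0031


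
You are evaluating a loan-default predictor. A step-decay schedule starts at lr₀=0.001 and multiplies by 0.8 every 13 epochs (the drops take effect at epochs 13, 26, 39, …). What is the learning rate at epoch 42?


n_drops = ⌊42/13⌋ = 3
lr = 0.001·0.8^3 = 0.001·0.512 = 0.000512

0.000512


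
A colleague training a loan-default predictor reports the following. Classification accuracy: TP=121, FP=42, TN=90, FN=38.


Accuracy = (TP+TN)/(TP+TN+FP+FN)
= (121+90)/(291)
= 211/291 = 72.51%

72.51%


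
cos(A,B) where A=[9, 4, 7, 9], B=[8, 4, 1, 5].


A·B = 9·8 + 4·4 + 7·1 + 9·5 = 140
‖A‖ = √227 = 15.0665, ‖B‖ = √106 = 10.2956
cos = 140/(√227·√106) = 140/√24062 = 0.9025

0.9025


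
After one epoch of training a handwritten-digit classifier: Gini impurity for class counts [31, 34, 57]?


Probabilities: [31/122, 34/122, 57/122] ≈ [0.2541, 0.2787, 0.4672]
Σpᵢ² = (961 + 1156 + 3249)/122² = 5366/14884
Gini = 1 - Σpᵢ² = 1 - 5366/14884 = 0.6395

0.6395


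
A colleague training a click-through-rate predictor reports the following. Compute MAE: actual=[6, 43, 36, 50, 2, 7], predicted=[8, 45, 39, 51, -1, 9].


Absolute errors: |6-8|=2, |43-45|=2, |36-39|=3, |50-51|=1, |2+ 1|=3, |7-9|=2
Sum = 13
MAE = 13/6 = 13/6

13/6


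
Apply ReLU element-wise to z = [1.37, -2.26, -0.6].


ReLU(1.37) = max(0, 1.37) = 1.37
ReLU(-2.26) = max(0, -2.26) = 0.0
ReLU(-0.6) = max(0, -0.6) = 0.0
result = [1.37, 0.0, 0.0]

[1.37, 0.0, 0.0]


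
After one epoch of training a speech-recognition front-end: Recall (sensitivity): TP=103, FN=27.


Recall = TP/(TP+FN)
= 103/(103+27)
= 103/130 = 79.23%

79.23%


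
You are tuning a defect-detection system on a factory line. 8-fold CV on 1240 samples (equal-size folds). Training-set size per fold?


Fold size = 1240/8 = 155
Training per fold = 1240 - 155 = 1085

1085


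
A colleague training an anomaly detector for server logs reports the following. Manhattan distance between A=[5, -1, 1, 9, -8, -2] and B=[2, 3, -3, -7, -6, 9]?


d = |5-2| + |-1-3| + |1+ 3| + |9+ 7| + |-8+ 6| + |-2-9|
  = 3 + 4 + 4 + 16 + 2 + 11
  = 40

40


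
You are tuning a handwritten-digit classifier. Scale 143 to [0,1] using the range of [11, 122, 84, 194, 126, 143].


min=11, max=194
(143-11)/(194-11) = 132/183 = 0.7213

0.7213


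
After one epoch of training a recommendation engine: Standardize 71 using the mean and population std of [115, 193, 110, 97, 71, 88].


μ = 112.3333, σ = 38.8487
z = (71 - 112.3333)/38.8487 = -1.064

-1.064


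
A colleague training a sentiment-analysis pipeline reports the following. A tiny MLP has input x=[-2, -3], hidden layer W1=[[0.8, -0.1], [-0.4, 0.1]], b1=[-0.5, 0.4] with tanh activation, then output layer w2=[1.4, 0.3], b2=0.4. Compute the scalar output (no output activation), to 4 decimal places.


z1[0] = (0.8)·(-2) + (-0.1)·(-3) - 0.5 = -1.8
z1[1] = (-0.4)·(-2) + (0.1)·(-3) + 0.4 = 0.9
h = tanh(z1) = [-0.9468, 0.7163]
output = (1.4)·(-0.9468) + (0.3)·(0.7163) + 0.4 = -0.7106

-0.7106


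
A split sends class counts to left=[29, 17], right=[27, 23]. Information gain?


Parent = [56, 40], H_parent = 0.9799
H_left = 0.9503 (n=46), H_right = 0.9954 (n=50)
H_children = (46/96)·0.9503 + (50/96)·0.9954 = 0.9738
IG = 0.9799 - 0.9738 = 0.0061

0.0061


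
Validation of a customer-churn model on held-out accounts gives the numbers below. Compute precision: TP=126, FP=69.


Precision = TP/(TP+FP)
= 126/(126+69)
= 126/195 = 64.62%

64.62%


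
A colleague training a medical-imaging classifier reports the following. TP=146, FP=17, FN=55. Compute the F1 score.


Precision = 146/163 = 0.8957
Recall = 146/201 = 0.7264
F1 = 2·P·R/(P+R) = 2·TP/(2·TP+FP+FN) = 292/(292+17+55) = 292/364 = 0.8022

0.8022


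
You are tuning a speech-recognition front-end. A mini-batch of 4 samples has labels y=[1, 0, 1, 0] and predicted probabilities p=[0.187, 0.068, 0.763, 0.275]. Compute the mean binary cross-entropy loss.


L[0] = -ln(0.187) = 1.6766
L[1] = -ln(1-0.068) = -ln(0.932) = 0.0704
L[2] = -ln(0.763) = 0.2705
L[3] = -ln(1-0.275) = -ln(0.725) = 0.3216
mean = (1.6766 + 0.0704 + 0.2705 + 0.3216)/4 = 0.5848

0.5848


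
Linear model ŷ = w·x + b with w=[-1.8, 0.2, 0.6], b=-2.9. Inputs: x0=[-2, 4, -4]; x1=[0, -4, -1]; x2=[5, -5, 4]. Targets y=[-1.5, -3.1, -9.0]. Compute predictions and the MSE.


ŷ0 = (-1.8)·(-2) + (0.2)·(4) + (0.6)·(-4) - 2.9 = -0.9
ŷ1 = (-1.8)·(0) + (0.2)·(-4) + (0.6)·(-1) - 2.9 = -4.3
ŷ2 = (-1.8)·(5) + (0.2)·(-5) + (0.6)·(4) - 2.9 = -10.5
errors² = [0.36, 1.44, 2.25]
MSE = 4.0500/3 = 1.35

1.35


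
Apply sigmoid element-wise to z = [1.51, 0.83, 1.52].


σ(1.51) = 1/(1+e^-1.51) = 0.8191
σ(0.83) = 1/(1+e^-0.83) = 0.6964
σ(1.52) = 1/(1+e^-1.52) = 0.8205
result = [0.8191, 0.6964, 0.8205]

[0.8191, 0.6964, 0.8205]


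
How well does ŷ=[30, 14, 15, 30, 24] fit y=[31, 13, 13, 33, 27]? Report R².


ȳ = 23.4
SS_res = Σ(y-ŷ)² = 24
SS_tot = Σ(y-ȳ)² = 379.2
R² = 1 - SS_res/SS_tot = 1 - 0.0633 = 0.9367

0.9367


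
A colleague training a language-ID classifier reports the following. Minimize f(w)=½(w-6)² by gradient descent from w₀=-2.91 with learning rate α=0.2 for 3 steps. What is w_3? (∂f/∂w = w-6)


step 1: grad = -2.91-6 = -8.91; w = -2.91 - 0.2·(-8.91) = -1.128
step 2: grad = -1.128-6 = -7.128; w = -1.128 - 0.2·(-7.128) = 0.2976
step 3: grad = 0.2976-6 = -5.7024; w = 0.2976 - 0.2·(-5.7024) = 1.43808

1.43808


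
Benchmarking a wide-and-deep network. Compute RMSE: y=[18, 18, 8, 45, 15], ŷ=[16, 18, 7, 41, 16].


MSE = 22/5 = 4.4
RMSE = √(22/5) = 2.0976

2.0976


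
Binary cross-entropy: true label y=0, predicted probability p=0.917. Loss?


BCE = -[y·ln(p) + (1-y)·ln(1-p)]
= -0 - 1·ln(1-0.917)
= -ln(0.083) = 2.4889

2.4889


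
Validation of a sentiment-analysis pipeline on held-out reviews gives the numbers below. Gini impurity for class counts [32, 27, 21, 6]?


Probabilities: [32/86, 27/86, 21/86, 6/86] ≈ [0.3721, 0.314, 0.2442, 0.0698]
Σpᵢ² = (1024 + 729 + 441 + 36)/86² = 2230/7396
Gini = 1 - Σpᵢ² = 1 - 2230/7396 = 0.6985

0.6985


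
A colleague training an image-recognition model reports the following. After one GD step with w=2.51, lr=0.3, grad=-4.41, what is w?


w_new = w - α·∇
= 2.51 - 0.3·-4.41
= 2.51 + 1.323
= 3.833

3.833


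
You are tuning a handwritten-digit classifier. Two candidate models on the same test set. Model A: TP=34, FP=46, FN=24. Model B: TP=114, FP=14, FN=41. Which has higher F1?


Model A: P=34/80=0.425, R=34/58=0.5862, F1=2PR/(P+R)=2TP/(2TP+FP+FN)=68/138=0.4928
Model B: P=114/128=0.8906, R=114/155=0.7355, F1=2PR/(P+R)=2TP/(2TP+FP+FN)=228/283=0.8057
0.4928 < 0.8057 → Model B

Model B


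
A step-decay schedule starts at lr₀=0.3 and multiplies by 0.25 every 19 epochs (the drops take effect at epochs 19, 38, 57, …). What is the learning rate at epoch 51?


n_drops = ⌊51/19⌋ = 2
lr = 0.3·0.25^2 = 0.3·0.0625 = 0.01875

0.01875


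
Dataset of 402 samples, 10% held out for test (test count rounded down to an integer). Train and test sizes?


Test = ⌊402·10/100⌋ = 40
Train = 402 - 40 = 362

Train: 362, Test: 40


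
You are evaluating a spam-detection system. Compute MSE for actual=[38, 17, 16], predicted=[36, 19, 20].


Squared errors: (38-36)²=4, (17-19)²=4, (16-20)²=16
Sum = 24
MSE = 24/3 = 8

8


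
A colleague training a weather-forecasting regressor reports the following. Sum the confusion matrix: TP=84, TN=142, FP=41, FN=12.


Total = TP + TN + FP + FN
= 84 + 142 + 41 + 12
= 279
(Predicted positive: 125, predicted negative: 154)

279


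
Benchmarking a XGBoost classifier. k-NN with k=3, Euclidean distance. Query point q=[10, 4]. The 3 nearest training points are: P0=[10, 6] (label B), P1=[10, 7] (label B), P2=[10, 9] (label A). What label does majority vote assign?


d(q,P0) = 2.0  (label B)
d(q,P1) = 3.0  (label B)
d(q,P2) = 5.0  (label A)
Votes: A=1, B=2
Majority → B

B


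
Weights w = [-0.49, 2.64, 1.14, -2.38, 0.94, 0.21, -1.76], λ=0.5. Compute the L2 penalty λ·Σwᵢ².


‖w‖₂² = (-0.49)² + (2.64)² + (1.14)² + (-2.38)² + (0.94)² + (0.21)² + (-1.76)²
     = 0.2401 + 6.9696 + 1.2996 + 5.6644 + 0.8836 + 0.0441 + 3.0976
     = 18.199
λ·‖w‖₂² = 0.5·18.199 = 9.0995

9.0995


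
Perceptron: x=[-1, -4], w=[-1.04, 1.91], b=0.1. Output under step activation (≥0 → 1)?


z = (-1)·(-1.04) + (-4)·(1.91) + 0.1
  = -6.5
step(z) = 0 (z<0)

0


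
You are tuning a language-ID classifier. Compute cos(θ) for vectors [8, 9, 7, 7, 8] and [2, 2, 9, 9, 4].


A·B = 8·2 + 9·2 + 7·9 + 7·9 + 8·4 = 192
‖A‖ = √307 = 17.5214, ‖B‖ = √186 = 13.6382
cos = 192/(√307·√186) = 192/√57102 = 0.8035

0.8035


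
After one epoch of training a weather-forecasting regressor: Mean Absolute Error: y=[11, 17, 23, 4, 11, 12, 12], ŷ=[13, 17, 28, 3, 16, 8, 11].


Absolute errors: |11-13|=2, |17-17|=0, |23-28|=5, |4-3|=1, |11-16|=5, |12-8|=4, |12-11|=1
Sum = 18
MAE = 18/7 = 18/7

18/7


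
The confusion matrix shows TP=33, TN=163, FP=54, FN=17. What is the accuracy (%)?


Accuracy = (TP+TN)/(TP+TN+FP+FN)
= (33+163)/(267)
= 196/267 = 73.41%

73.41%


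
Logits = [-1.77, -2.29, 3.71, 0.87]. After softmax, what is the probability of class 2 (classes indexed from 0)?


Exponentials: e^-1.77=0.1703, e^-2.29=0.1013, e^3.71=40.8538, e^0.87=2.3869
Sum = 43.5123
Softmax = [0.0039, 0.0023, 0.9389, 0.0549]
p[2] = 40.8538/43.5123 = 0.9389

0.9389


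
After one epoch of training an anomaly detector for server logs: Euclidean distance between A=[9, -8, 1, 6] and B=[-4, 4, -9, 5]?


d = √((9+ 4)² + (-8-4)² + (1+ 9)² + (6-5)²)
  = √(169 + 144 + 100 + 1)
  = √414 = 20.347

20.347


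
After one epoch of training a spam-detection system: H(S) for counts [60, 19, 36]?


Probabilities: [60/115, 19/115, 36/115] ≈ [0.5217, 0.1652, 0.313]
H = -((60/115)·log₂(60/115) + (19/115)·log₂(19/115) + (36/115)·log₂(36/115))
  = 1.4434 bits

1.4434 bits


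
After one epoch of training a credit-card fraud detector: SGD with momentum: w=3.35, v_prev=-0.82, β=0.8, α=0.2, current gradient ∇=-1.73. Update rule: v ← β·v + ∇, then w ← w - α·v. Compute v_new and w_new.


v_new = 0.8·-0.82 - 1.73 = -0.656 - 1.73 = -2.386
w_new = 3.35 - 0.2·-2.386 = 3.35 + 0.4772 = 3.8272

v_new=-2.386, w_new=3.8272


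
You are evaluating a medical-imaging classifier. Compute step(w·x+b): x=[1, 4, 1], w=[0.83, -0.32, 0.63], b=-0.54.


z = (1)·(0.83) + (4)·(-0.32) + (1)·(0.63) - 0.54
  = -0.36
step(z) = 0 (z<0)

0


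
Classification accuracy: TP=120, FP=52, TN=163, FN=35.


Accuracy = (TP+TN)/(TP+TN+FP+FN)
= (120+163)/(370)
= 283/370 = 76.49%

76.49%


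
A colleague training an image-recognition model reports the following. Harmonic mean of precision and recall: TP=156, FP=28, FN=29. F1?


Precision = 156/184 = 0.8478
Recall = 156/185 = 0.8432
F1 = 2·P·R/(P+R) = 2·TP/(2·TP+FP+FN) = 312/(312+28+29) = 312/369 = 0.8455

0.8455


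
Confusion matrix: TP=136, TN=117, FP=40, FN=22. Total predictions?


Total = TP + TN + FP + FN
= 136 + 117 + 40 + 22
= 315
(Predicted positive: 176, predicted negative: 139)

315


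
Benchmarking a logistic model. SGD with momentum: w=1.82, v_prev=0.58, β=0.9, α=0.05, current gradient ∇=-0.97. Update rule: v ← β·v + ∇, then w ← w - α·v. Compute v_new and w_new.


v_new = 0.9·0.58 - 0.97 = 0.522 - 0.97 = -0.448
w_new = 1.82 - 0.05·-0.448 = 1.82 + 0.0224 = 1.8424

v_new=-0.448, w_new=1.8424


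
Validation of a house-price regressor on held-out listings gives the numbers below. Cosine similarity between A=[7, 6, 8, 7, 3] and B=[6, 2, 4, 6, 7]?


A·B = 7·6 + 6·2 + 8·4 + 7·6 + 3·7 = 149
‖A‖ = √207 = 14.3875, ‖B‖ = √141 = 11.8743
cos = 149/(√207·√141) = 149/√29187 = 0.8722

0.8722


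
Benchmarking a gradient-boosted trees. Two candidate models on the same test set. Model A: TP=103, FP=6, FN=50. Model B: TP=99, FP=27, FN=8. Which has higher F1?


Model A: P=103/109=0.945, R=103/153=0.6732, F1=2PR/(P+R)=2TP/(2TP+FP+FN)=206/262=0.7863
Model B: P=99/126=0.7857, R=99/107=0.9252, F1=2PR/(P+R)=2TP/(2TP+FP+FN)=198/233=0.8498
0.7863 < 0.8498 → Model B

Model B


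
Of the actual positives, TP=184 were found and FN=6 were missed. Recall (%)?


Recall = TP/(TP+FN)
= 184/(184+6)
= 184/190 = 96.84%

96.84%


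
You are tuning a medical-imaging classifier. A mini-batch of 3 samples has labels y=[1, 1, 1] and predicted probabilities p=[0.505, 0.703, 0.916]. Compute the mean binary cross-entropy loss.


L[0] = -ln(0.505) = 0.6832
L[1] = -ln(0.703) = 0.3524
L[2] = -ln(0.916) = 0.0877
mean = (0.6832 + 0.3524 + 0.0877)/3 = 0.3744

0.3744


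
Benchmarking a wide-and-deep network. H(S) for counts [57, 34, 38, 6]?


Probabilities: [57/135, 34/135, 38/135, 6/135] ≈ [0.4222, 0.2519, 0.2815, 0.0444]
H = -((57/135)·log₂(57/135) + (34/135)·log₂(34/135) + (38/135)·log₂(38/135) + (6/135)·log₂(6/135))
  = 1.7407 bits

1.7407 bits


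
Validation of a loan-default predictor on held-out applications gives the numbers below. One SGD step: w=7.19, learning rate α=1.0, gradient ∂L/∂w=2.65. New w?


w_new = w - α·∇
= 7.19 - 1.0·2.65
= 7.19 - 2.65
= 4.54

4.54


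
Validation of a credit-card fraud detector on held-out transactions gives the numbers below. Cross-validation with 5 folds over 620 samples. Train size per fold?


Fold size = 620/5 = 124
Training per fold = 620 - 124 = 496

496


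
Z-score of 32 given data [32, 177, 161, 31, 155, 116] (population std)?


μ = 112, σ = 59.7941
z = (32 - 112)/59.7941 = -1.3379

-1.3379


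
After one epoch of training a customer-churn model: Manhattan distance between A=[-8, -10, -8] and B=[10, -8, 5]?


d = |-8-10| + |-10+ 8| + |-8-5|
  = 18 + 2 + 13
  = 33

33


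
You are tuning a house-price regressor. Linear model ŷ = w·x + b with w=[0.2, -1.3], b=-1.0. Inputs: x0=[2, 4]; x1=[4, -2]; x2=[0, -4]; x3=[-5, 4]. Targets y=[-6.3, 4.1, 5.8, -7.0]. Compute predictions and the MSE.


ŷ0 = (0.2)·(2) + (-1.3)·(4) - 1.0 = -5.8
ŷ1 = (0.2)·(4) + (-1.3)·(-2) - 1.0 = 2.4
ŷ2 = (0.2)·(0) + (-1.3)·(-4) - 1.0 = 4.2
ŷ3 = (0.2)·(-5) + (-1.3)·(4) - 1.0 = -7.2
errors² = [0.25, 2.89, 2.56, 0.04]
MSE = 5.7400/4 = 1.435

1.435


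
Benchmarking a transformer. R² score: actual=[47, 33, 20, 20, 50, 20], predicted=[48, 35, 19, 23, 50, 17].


ȳ = 31.6667
SS_res = Σ(y-ŷ)² = 24
SS_tot = Σ(y-ȳ)² = 981.33
R² = 1 - SS_res/SS_tot = 1 - 0.0245 = 0.9755

0.9755


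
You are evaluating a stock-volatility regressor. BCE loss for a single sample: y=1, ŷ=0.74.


BCE = -[y·ln(p) + (1-y)·ln(1-p)]
= -1·ln(0.74) - 0
= -ln(0.74) = 0.3011

0.3011


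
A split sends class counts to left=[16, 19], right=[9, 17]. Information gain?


Parent = [25, 36], H_parent = 0.9764
H_left = 0.9947 (n=35), H_right = 0.9306 (n=26)
H_children = (35/61)·0.9947 + (26/61)·0.9306 = 0.9674
IG = 0.9764 - 0.9674 = 0.009

0.009


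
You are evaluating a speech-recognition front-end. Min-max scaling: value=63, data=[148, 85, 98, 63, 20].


min=20, max=148
(63-20)/(148-20) = 43/128 = 0.3359

0.3359


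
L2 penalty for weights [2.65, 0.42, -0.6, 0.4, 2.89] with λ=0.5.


‖w‖₂² = (2.65)² + (0.42)² + (-0.6)² + (0.4)² + (2.89)²
     = 7.0225 + 0.1764 + 0.36 + 0.16 + 8.3521
     = 16.071
λ·‖w‖₂² = 0.5·16.071 = 8.0355

8.0355


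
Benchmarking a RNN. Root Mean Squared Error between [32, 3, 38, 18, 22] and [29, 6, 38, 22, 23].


MSE = 35/5 = 7
RMSE = √(35/5) = 2.6458

2.6458


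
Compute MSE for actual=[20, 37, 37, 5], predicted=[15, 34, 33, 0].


Squared errors: (20-15)²=25, (37-34)²=9, (37-33)²=16, (5-0)²=25
Sum = 75
MSE = 75/4 = 75/4

75/4


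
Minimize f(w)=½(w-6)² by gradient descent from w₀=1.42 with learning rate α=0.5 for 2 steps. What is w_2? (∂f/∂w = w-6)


step 1: grad = 1.42-6 = -4.58; w = 1.42 - 0.5·(-4.58) = 3.71
step 2: grad = 3.71-6 = -2.29; w = 3.71 - 0.5·(-2.29) = 4.855

4.855


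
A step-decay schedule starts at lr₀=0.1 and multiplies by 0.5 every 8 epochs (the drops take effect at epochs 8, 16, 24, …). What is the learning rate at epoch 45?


n_drops = ⌊45/8⌋ = 5
lr = 0.1·0.5^5 = 0.1·0.03125 = 0.003125

0.003125


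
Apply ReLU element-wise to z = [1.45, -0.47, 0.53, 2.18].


ReLU(1.45) = max(0, 1.45) = 1.45
ReLU(-0.47) = max(0, -0.47) = 0.0
ReLU(0.53) = max(0, 0.53) = 0.53
ReLU(2.18) = max(0, 2.18) = 2.18
result = [1.45, 0.0, 0.53, 2.18]

[1.45, 0.0, 0.53, 2.18]


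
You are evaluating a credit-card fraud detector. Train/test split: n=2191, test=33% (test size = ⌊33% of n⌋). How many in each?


Test = ⌊2191·33/100⌋ = 723
Train = 2191 - 723 = 1468

Train: 1468, Test: 723


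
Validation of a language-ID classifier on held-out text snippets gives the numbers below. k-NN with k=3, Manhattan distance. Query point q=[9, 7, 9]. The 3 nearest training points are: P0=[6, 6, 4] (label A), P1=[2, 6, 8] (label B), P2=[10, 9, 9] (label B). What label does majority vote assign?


d(q,P0) = 9  (label A)
d(q,P1) = 9  (label B)
d(q,P2) = 3  (label B)
Votes: A=1, B=2
Majority → B

B


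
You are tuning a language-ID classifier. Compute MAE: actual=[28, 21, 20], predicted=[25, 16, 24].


Absolute errors: |28-25|=3, |21-16|=5, |20-24|=4
Sum = 12
MAE = 12/3 = 4

4


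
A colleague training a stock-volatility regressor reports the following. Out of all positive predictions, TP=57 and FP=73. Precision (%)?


Precision = TP/(TP+FP)
= 57/(57+73)
= 57/130 = 43.85%

43.85%


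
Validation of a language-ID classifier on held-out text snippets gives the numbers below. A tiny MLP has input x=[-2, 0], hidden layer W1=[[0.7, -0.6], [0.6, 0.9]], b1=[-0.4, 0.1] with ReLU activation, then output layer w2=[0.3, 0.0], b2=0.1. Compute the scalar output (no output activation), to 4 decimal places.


z1[0] = (0.7)·(-2) + (-0.6)·(0) - 0.4 = -1.8
z1[1] = (0.6)·(-2) + (0.9)·(0) + 0.1 = -1.1
h = ReLU(z1) = [0.0, 0.0]
output = (0.3)·(0.0) + (0.0)·(0.0) + 0.1 = 0.1

0.1


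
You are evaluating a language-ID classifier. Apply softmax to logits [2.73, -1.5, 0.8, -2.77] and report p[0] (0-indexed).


Exponentials: e^2.73=15.3329, e^-1.5=0.2231, e^0.8=2.2255, e^-2.77=0.0627
Sum = 17.8442
Softmax = [0.8593, 0.0125, 0.1247, 0.0035]
p[0] = 15.3329/17.8442 = 0.8593

0.8593


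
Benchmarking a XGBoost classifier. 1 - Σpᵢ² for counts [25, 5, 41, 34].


Probabilities: [25/105, 5/105, 41/105, 34/105] ≈ [0.2381, 0.0476, 0.3905, 0.3238]
Σpᵢ² = (625 + 25 + 1681 + 1156)/105² = 3487/11025
Gini = 1 - Σpᵢ² = 1 - 3487/11025 = 0.6837

0.6837


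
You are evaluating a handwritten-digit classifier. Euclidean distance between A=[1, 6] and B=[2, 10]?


d = √((1-2)² + (6-10)²)
  = √(1 + 16)
  = √17 = 4.1231

4.1231


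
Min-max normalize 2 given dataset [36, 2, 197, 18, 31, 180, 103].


min=2, max=197
(2-2)/(197-2) = 0/195 = 0.0

0.0


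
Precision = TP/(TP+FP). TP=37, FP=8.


Precision = TP/(TP+FP)
= 37/(37+8)
= 37/45 = 82.22%

82.22%


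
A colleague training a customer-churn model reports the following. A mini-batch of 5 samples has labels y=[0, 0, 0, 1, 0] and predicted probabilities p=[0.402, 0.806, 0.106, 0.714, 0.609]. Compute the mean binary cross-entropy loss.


L[0] = -ln(1-0.402) = -ln(0.598) = 0.5142
L[1] = -ln(1-0.806) = -ln(0.194) = 1.6399
L[2] = -ln(1-0.106) = -ln(0.894) = 0.112
L[3] = -ln(0.714) = 0.3369
L[4] = -ln(1-0.609) = -ln(0.391) = 0.939
mean = (0.5142 + 1.6399 + 0.112 + 0.3369 + 0.939)/5 = 0.7084

0.7084


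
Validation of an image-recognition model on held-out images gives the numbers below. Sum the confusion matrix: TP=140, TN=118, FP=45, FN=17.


Total = TP + TN + FP + FN
= 140 + 118 + 45 + 17
= 320
(Predicted positive: 185, predicted negative: 135)

320


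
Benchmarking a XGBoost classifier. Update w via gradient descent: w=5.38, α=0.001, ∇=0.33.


w_new = w - α·∇
= 5.38 - 0.001·0.33
= 5.38 - 0.00033
= 5.37967

5.37967


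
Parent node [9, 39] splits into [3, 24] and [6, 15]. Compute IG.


Parent = [9, 39], H_parent = 0.6962
H_left = 0.5033 (n=27), H_right = 0.8631 (n=21)
H_children = (27/48)·0.5033 + (21/48)·0.8631 = 0.6607
IG = 0.6962 - 0.6607 = 0.0355

0.0355


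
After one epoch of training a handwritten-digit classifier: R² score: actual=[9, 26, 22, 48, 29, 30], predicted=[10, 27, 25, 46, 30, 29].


ȳ = 27.3333
SS_res = Σ(y-ŷ)² = 17
SS_tot = Σ(y-ȳ)² = 803.33
R² = 1 - SS_res/SS_tot = 1 - 0.0212 = 0.9788

0.9788


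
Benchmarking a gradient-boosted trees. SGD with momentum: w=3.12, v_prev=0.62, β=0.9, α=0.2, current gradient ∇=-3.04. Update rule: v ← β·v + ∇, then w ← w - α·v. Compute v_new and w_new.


v_new = 0.9·0.62 - 3.04 = 0.558 - 3.04 = -2.482
w_new = 3.12 - 0.2·-2.482 = 3.12 + 0.4964 = 3.6164

v_new=-2.482, w_new=3.6164


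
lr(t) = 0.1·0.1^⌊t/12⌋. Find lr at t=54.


n_drops = ⌊54/12⌋ = 4
lr = 0.1·0.1^4 = 0.1·0.0001 = 0.00001

0.00001


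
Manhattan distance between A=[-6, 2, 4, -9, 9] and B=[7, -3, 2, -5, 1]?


d = |-6-7| + |2+ 3| + |4-2| + |-9+ 5| + |9-1|
  = 13 + 5 + 2 + 4 + 8
  = 32

32


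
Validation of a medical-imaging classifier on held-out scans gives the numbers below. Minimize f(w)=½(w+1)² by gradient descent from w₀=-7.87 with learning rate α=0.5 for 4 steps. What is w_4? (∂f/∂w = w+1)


step 1: grad = -7.87+1 = -6.87; w = -7.87 - 0.5·(-6.87) = -4.435
step 2: grad = -4.435+1 = -3.435; w = -4.435 - 0.5·(-3.435) = -2.7175
step 3: grad = -2.7175+1 = -1.7175; w = -2.7175 - 0.5·(-1.7175) = -1.85875
step 4: grad = -1.85875+1 = -0.85875; w = -1.85875 - 0.5·(-0.85875) = -1.429375

-1.429375


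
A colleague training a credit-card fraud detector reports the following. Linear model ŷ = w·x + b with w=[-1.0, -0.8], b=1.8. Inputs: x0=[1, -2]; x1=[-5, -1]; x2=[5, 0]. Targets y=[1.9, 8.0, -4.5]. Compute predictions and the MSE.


ŷ0 = (-1.0)·(1) + (-0.8)·(-2) + 1.8 = 2.4
ŷ1 = (-1.0)·(-5) + (-0.8)·(-1) + 1.8 = 7.6
ŷ2 = (-1.0)·(5) + (-0.8)·(0) + 1.8 = -3.2
errors² = [0.25, 0.16, 1.69]
MSE = 2.1000/3 = 0.7

0.7


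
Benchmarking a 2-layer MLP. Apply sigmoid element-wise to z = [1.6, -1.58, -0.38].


σ(1.6) = 1/(1+e^-1.6) = 0.832
σ(-1.58) = 1/(1+e^1.58) = 0.1708
σ(-0.38) = 1/(1+e^0.38) = 0.4061
result = [0.832, 0.1708, 0.4061]

[0.832, 0.1708, 0.4061]


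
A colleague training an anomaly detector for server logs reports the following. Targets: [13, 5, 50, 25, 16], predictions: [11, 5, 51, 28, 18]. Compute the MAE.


Absolute errors: |13-11|=2, |5-5|=0, |50-51|=1, |25-28|=3, |16-18|=2
Sum = 8
MAE = 8/5 = 8/5

8/5


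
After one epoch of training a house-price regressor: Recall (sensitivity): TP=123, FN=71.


Recall = TP/(TP+FN)
= 123/(123+71)
= 123/194 = 63.4%

63.4%


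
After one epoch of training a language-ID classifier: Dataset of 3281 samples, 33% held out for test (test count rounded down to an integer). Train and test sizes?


Test = ⌊3281·33/100⌋ = 1082
Train = 3281 - 1082 = 2199

Train: 2199, Test: 1082


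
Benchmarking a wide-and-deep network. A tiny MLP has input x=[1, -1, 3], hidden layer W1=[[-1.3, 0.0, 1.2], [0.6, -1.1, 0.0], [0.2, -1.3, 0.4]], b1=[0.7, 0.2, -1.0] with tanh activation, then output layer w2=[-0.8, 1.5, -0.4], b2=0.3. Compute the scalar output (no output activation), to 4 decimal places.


z1[0] = (-1.3)·(1) + (0.0)·(-1) + (1.2)·(3) + 0.7 = 3.0
z1[1] = (0.6)·(1) + (-1.1)·(-1) + (0.0)·(3) + 0.2 = 1.9
z1[2] = (0.2)·(1) + (-1.3)·(-1) + (0.4)·(3) - 1.0 = 1.7
h = tanh(z1) = [0.9951, 0.9562, 0.9354]
output = (-0.8)·(0.9951) + (1.5)·(0.9562) + (-0.4)·(0.9354) + 0.3 = 0.5641

0.5641


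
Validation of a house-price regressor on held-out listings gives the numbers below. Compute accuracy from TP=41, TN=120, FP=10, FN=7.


Accuracy = (TP+TN)/(TP+TN+FP+FN)
= (41+120)/(178)
= 161/178 = 90.45%

90.45%


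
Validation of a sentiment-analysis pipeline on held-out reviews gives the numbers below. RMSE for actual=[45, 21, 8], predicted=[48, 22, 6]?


MSE = 14/3 = 4.6667
RMSE = √(14/3) = 2.1602

2.1602


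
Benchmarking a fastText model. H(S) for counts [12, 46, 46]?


Probabilities: [12/104, 46/104, 46/104] ≈ [0.1154, 0.4423, 0.4423]
H = -((12/104)·log₂(12/104) + (46/104)·log₂(46/104) + (46/104)·log₂(46/104))
  = 1.4006 bits

1.4006 bits


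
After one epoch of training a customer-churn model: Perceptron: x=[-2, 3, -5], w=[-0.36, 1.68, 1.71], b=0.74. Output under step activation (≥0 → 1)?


z = (-2)·(-0.36) + (3)·(1.68) + (-5)·(1.71) + 0.74
  = -2.05
step(z) = 0 (z<0)

0


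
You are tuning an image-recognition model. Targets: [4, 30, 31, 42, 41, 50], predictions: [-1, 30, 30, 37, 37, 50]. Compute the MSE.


Squared errors: (4+ 1)²=25, (30-30)²=0, (31-30)²=1, (42-37)²=25, (41-37)²=16, (50-50)²=0
Sum = 67
MSE = 67/6 = 67/6

67/6


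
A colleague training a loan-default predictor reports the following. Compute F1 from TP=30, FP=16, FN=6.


Precision = 30/46 = 0.6522
Recall = 30/36 = 0.8333
F1 = 2·P·R/(P+R) = 2·TP/(2·TP+FP+FN) = 60/(60+16+6) = 60/82 = 0.7317

0.7317


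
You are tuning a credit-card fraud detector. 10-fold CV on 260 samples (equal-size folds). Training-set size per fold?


Fold size = 260/10 = 26
Training per fold = 260 - 26 = 234

234


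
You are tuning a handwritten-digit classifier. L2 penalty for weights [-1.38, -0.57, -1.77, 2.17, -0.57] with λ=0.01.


‖w‖₂² = (-1.38)² + (-0.57)² + (-1.77)² + (2.17)² + (-0.57)²
     = 1.9044 + 0.3249 + 3.1329 + 4.7089 + 0.3249
     = 10.396
λ·‖w‖₂² = 0.01·10.396 = 0.10396

0.10396


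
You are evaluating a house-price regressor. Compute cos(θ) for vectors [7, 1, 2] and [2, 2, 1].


A·B = 7·2 + 1·2 + 2·1 = 18
‖A‖ = √54 = 7.3485, ‖B‖ = √9 = 3
cos = 18/(√54·√9) = 18/√486 = 0.8165

0.8165


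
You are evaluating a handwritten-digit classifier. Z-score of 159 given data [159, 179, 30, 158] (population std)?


μ = 131.5, σ = 59.1967
z = (159 - 131.5)/59.1967 = 0.4646

0.4646


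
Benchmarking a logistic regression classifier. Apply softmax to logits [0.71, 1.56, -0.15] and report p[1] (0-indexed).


Exponentials: e^0.71=2.034, e^1.56=4.7588, e^-0.15=0.8607
Sum = 7.6535
Softmax = [0.2658, 0.6218, 0.1125]
p[1] = 4.7588/7.6535 = 0.6218

0.6218


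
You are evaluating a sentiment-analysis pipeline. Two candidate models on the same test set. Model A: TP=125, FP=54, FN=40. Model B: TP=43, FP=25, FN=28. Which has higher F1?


Model A: P=125/179=0.6983, R=125/165=0.7576, F1=2PR/(P+R)=2TP/(2TP+FP+FN)=250/344=0.7267
Model B: P=43/68=0.6324, R=43/71=0.6056, F1=2PR/(P+R)=2TP/(2TP+FP+FN)=86/139=0.6187
0.7267 > 0.6187 → Model A

Model A


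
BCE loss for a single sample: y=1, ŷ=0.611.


BCE = -[y·ln(p) + (1-y)·ln(1-p)]
= -1·ln(0.611) - 0
= -ln(0.611) = 0.4927

0.4927


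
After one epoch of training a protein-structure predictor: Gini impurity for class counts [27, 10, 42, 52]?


Probabilities: [27/131, 10/131, 42/131, 52/131] ≈ [0.2061, 0.0763, 0.3206, 0.3969]
Σpᵢ² = (729 + 100 + 1764 + 2704)/131² = 5297/17161
Gini = 1 - Σpᵢ² = 1 - 5297/17161 = 0.6913

0.6913


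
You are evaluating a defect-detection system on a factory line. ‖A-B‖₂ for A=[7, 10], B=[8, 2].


d = √((7-8)² + (10-2)²)
  = √(1 + 64)
  = √65 = 8.0623

8.0623


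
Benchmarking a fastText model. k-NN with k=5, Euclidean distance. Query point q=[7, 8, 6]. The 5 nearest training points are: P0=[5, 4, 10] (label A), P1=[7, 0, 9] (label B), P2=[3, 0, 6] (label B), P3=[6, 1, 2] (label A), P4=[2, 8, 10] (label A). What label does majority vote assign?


d(q,P0) = 6.0  (label A)
d(q,P1) = 8.544  (label B)
d(q,P2) = 8.9443  (label B)
d(q,P3) = 8.124  (label A)
d(q,P4) = 6.4031  (label A)
Votes: A=3, B=2
Majority → A

A


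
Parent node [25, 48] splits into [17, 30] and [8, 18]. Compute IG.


Parent = [25, 48], H_parent = 0.9272
H_left = 0.9441 (n=47), H_right = 0.8905 (n=26)
H_children = (47/73)·0.9441 + (26/73)·0.8905 = 0.925
IG = 0.9272 - 0.925 = 0.0022

0.0022


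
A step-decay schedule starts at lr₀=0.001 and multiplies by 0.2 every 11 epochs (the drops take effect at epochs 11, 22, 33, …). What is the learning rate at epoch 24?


n_drops = ⌊24/11⌋ = 2
lr = 0.001·0.2^2 = 0.001·0.04 = 0.00004

0.00004


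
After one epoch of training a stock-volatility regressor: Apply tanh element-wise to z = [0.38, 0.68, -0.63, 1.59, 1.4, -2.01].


tanh(0.38) = 0.3627
tanh(0.68) = 0.5915
tanh(-0.63) = -0.5581
tanh(1.59) = 0.9201
tanh(1.4) = 0.8854
tanh(-2.01) = -0.9647
result = [0.3627, 0.5915, -0.5581, 0.9201, 0.8854, -0.9647]

[0.3627, 0.5915, -0.5581, 0.9201, 0.8854, -0.9647]
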